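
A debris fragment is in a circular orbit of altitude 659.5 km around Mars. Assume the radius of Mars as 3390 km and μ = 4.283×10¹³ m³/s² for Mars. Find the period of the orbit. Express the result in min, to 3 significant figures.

T ≈ 130 min

r = 3390 + 659.5 = 4049.5 km = 4.0495×10⁶ m.
Kepler's third law: T = 2π√(r³/μ) = 2π√((4.050×10⁶)³ / 4.283×10¹³).
r³/μ = 1.550×10⁶ s², so T = 2π × 1.245×10³ = 7.824×10³ s.
Converting: 7.824×10³ s ÷ 60.00 = 130.4 min.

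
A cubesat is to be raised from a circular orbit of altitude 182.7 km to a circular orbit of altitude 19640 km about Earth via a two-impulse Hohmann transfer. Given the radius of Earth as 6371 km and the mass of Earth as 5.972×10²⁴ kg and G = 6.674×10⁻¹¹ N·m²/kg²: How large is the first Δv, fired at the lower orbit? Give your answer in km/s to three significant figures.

μ = GM = 6.674×10⁻¹¹ × 5.972×10²⁴ = 3.986×10¹⁴ m³/s².
r₁ = 6371 + 182.7 = 6553.7 km = 6.5537×10⁶ m.
r₂ = 6371 + 19640 = 26011 km = 2.6011×10⁷ m.
Transfer ellipse a_t = (r₁ + r₂)/2 = 1.628×10⁷ m.
At r₁: circular v_c1 = √(μ/r₁) = 7798 m/s; transfer-perigee v_p = √[μ(2/r₁ − 1/a_t)] = 9857 m/s.
Δv₁ = v_p − v_c1 = 2058 m/s.
= 2.058 km/s.

Δv ≈ 2.06 km/s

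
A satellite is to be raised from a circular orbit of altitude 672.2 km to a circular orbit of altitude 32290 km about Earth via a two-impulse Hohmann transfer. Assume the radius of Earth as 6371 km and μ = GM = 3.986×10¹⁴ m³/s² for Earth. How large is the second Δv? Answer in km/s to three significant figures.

r₁ = 6371 + 672.2 = 7043.2 km = 7.0432×10⁶ m.
r₂ = 6371 + 32290 = 38661 km = 3.8661×10⁷ m.
Transfer ellipse a_t = (r₁ + r₂)/2 = 2.285×10⁷ m.
At r₁: circular v_c1 = √(μ/r₁) = 7523 m/s; transfer-perigee v_p = √[μ(2/r₁ − 1/a_t)] = 9785 m/s.
At r₂: circular v_c2 = √(μ/r₂) = 3211 m/s; transfer-apogee v_a = √[μ(2/r₂ − 1/a_t)] = 1783 m/s.
Δv₂ = v_c2 − v_a = 1428 m/s.
= 1.428 km/s.

Δv ≈ 1.43 km/s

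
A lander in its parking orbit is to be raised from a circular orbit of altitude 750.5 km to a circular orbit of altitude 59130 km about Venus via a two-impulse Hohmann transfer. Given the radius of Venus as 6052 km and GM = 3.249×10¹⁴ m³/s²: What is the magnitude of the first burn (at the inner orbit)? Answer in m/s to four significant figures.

r₁ = 6052 + 750.5 = 6802.5 km = 6.8025×10⁶ m.
r₂ = 6052 + 59130 = 65182 km = 6.5182×10⁷ m.
Transfer ellipse a_t = (r₁ + r₂)/2 = 3.599×10⁷ m.
At r₁: circular v_c1 = √(μ/r₁) = 6911 m/s; transfer-periapsis v_p = √[μ(2/r₁ − 1/a_t)] = 9300 m/s.
Δv₁ = v_p − v_c1 = 2389 m/s.

Δv ≈ 2389 m/s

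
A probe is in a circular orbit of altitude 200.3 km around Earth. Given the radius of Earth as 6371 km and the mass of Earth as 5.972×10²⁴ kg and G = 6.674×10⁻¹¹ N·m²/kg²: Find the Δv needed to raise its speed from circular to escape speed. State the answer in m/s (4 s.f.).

Δv ≈ 3226 m/s

μ = GM = 6.674×10⁻¹¹ × 5.972×10²⁴ = 3.986×10¹⁴ m³/s².
r = 6371 + 200.3 = 6571.3 km = 6.5713×10⁶ m.
Circular speed v_c = √(μ/r) = 7788 m/s.
Escape speed v_esc = √(2μ/r) = √2 × v_c = 11010 m/s.
Δv = v_esc − v_c = 3226 m/s.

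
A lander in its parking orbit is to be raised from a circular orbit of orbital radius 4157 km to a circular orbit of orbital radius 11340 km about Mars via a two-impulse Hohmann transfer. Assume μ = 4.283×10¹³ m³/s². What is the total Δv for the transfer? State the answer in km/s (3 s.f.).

r₁ = 4157 km = 4.157×10⁶ m.
r₂ = 11340 km = 1.134×10⁷ m.
Transfer ellipse a_t = (r₁ + r₂)/2 = 7.748×10⁶ m.
At r₁: circular v_c1 = √(μ/r₁) = 3210 m/s; transfer-periapsis v_p = √[μ(2/r₁ − 1/a_t)] = 3883 m/s.
Δv₁ = v_p − v_c1 = 673.3 m/s.
At r₂: circular v_c2 = √(μ/r₂) = 1943 m/s; transfer-apoapsis v_a = √[μ(2/r₂ − 1/a_t)] = 1423 m/s.
Δv₂ = v_c2 − v_a = 520.0 m/s.
Total Δv = Δv₁ + Δv₂ = 1193 m/s = 1.193 km/s.

Δv_total ≈ 1.19 km/s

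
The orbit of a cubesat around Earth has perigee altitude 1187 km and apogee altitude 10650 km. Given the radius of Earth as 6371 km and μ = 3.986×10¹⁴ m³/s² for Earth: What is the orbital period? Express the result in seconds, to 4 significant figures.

T ≈ 13560 seconds

r_p = 6371 + 1187 = 7558.0 km = 7.5580×10⁶ m.
r_a = 6371 + 10650 = 17021 km = 1.7021×10⁷ m.
Semi-major axis a = (r_p + r_a)/2 = (7558.0 + 17021)/2 = 12290 km = 1.229×10⁷ m.
By Kepler's third law T = 2π√(a³/μ) = 2π × 2.158×10³ = 1.356×10⁴ s.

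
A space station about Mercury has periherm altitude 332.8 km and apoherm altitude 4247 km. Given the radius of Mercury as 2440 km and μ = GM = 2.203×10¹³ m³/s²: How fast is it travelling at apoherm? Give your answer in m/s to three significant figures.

r_p = 2440 + 332.8 = 2772.8 km = 2.7728×10⁶ m.
r_a = 2440 + 4247 = 6687.0 km = 6.6870×10⁶ m.
Semi-major axis a = (r_p + r_a)/2 = 4729.9 km = 4.730×10⁶ m.
Vis-viva: v² = μ(2/r − 1/a) = 2.203×10¹³ × (2.991×10⁻⁷ − 2.114×10⁻⁷) = 1.931×10⁶ m²/s².
v = 1390 m/s.

v ≈ 1390 m/s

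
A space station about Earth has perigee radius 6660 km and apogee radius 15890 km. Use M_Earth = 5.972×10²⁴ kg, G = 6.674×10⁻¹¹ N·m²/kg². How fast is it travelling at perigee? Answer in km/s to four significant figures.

v ≈ 9.184 km/s

μ = GM = 6.674×10⁻¹¹ × 5.972×10²⁴ = 3.986×10¹⁴ m³/s².
Semi-major axis a = (r_p + r_a)/2 = 11275 km = 1.128×10⁷ m.
Vis-viva: v² = μ(2/r − 1/a) = 3.986×10¹⁴ × (3.003×10⁻⁷ − 8.869×10⁻⁸) = 8.434×10⁷ m²/s².
v = 9184 m/s = 9.184 km/s.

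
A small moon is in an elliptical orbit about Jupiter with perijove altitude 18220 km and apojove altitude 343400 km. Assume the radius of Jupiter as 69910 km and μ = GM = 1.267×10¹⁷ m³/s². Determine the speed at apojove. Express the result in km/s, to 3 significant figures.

r_p = 69910 + 18220 = 88130 km = 8.8130×10⁷ m.
r_a = 69910 + 343400 = 413310 km = 4.1331×10⁸ m.
Semi-major axis a = (r_p + r_a)/2 = 2.5072×10⁵ km = 2.507×10⁸ m.
Vis-viva: v² = μ(2/r − 1/a) = 1.267×10¹⁷ × (4.839×10⁻⁹ − 3.989×10⁻⁹) = 1.078×10⁸ m²/s².
v = 10380 m/s = 10.38 km/s.

v ≈ 10.4 km/s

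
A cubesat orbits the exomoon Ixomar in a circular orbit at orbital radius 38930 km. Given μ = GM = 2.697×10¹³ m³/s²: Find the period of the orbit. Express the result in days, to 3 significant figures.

T ≈ 3.40 days

r = 38930 km = 3.893×10⁷ m.
Kepler's third law: T = 2π√(r³/μ) = 2π√((3.893×10⁷)³ / 2.697×10¹³).
r³/μ = 2.188×10⁹ s², so T = 2π × 4.677×10⁴ = 2.939×10⁵ s.
Converting: 2.939×10⁵ s ÷ 86400 = 3.401 days.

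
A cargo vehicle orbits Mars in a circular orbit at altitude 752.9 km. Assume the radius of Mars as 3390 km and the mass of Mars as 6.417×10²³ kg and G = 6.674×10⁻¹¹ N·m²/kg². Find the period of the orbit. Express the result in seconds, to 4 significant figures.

μ = GM = 6.674×10⁻¹¹ × 6.417×10²³ = 4.283×10¹³ m³/s².
r = 3390 + 752.9 = 4142.9 km = 4.1429×10⁶ m.
Kepler's third law: T = 2π√(r³/μ) = 2π√((4.143×10⁶)³ / 4.283×10¹³).
r³/μ = 1.660×10⁶ s², so T = 2π × 1.289×10³ = 8.096×10³ s.

T ≈ 8096 seconds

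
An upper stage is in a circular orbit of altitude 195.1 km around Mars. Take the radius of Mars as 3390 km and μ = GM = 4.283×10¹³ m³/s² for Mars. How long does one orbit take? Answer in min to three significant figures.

T ≈ 109 min

r = 3390 + 195.1 = 3585.1 km = 3.5851×10⁶ m.
Kepler's third law: T = 2π√(r³/μ) = 2π√((3.585×10⁶)³ / 4.283×10¹³).
r³/μ = 1.076×10⁶ s², so T = 2π × 1.037×10³ = 6.517×10³ s.
Converting: 6.517×10³ s ÷ 60.00 = 108.6 min.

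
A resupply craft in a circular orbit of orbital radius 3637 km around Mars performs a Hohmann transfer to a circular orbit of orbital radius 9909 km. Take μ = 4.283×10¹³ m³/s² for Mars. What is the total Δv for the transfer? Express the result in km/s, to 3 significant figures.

Δv_total ≈ 1.27 km/s

r₁ = 3637 km = 3.637×10⁶ m.
r₂ = 9909 km = 9.909×10⁶ m.
Transfer ellipse a_t = (r₁ + r₂)/2 = 6.773×10⁶ m.
At r₁: circular v_c1 = √(μ/r₁) = 3432 m/s; transfer-periapsis v_p = √[μ(2/r₁ − 1/a_t)] = 4151 m/s.
Δv₁ = v_p − v_c1 = 719.1 m/s.
At r₂: circular v_c2 = √(μ/r₂) = 2079 m/s; transfer-apoapsis v_a = √[μ(2/r₂ − 1/a_t)] = 1523 m/s.
Δv₂ = v_c2 − v_a = 555.5 m/s.
Total Δv = Δv₁ + Δv₂ = 1275 m/s = 1.275 km/s.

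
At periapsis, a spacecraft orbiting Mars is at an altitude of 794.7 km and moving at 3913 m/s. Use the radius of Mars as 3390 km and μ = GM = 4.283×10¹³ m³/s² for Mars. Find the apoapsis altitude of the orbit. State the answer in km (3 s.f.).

r_p = 3390 + 794.7 = 4184.7 km = 4.185×10⁶ m.
Specific energy ε = v²/2 − μ/r = -2.579×10⁶ J/kg, so a = −μ/(2ε) = 8.303×10⁶ m.
The apsides satisfy r_p + r_a = 2a, so the apoapsis radius is 2a − r_p = 1.242×10⁷ m = 12422 km.
Apoapsis altitude = 12422 − 3390 = 9031.7 km.

apoapsis altitude ≈ 9030 km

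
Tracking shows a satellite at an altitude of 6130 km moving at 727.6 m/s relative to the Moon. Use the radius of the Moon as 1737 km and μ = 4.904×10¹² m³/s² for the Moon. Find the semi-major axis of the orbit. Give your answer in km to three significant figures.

a ≈ 6840 km

r = 1737 + 6130 = 7867.0 km = 7.867×10⁶ m.
Vis-viva rearranged: 1/a = 2/r − v²/μ = 2.542×10⁻⁷ − 1.080×10⁻⁷ = 1.463×10⁻⁷ m⁻¹.
a = 6.837×10⁶ m = 6836.5 km.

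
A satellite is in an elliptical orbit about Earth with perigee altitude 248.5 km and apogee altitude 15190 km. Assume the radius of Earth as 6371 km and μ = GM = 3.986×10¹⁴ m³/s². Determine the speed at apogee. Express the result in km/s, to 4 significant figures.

r_p = 6371 + 248.5 = 6619.5 km = 6.6195×10⁶ m.
r_a = 6371 + 15190 = 21561 km = 2.1561×10⁷ m.
Semi-major axis a = (r_p + r_a)/2 = 14090 km = 1.409×10⁷ m.
Vis-viva: v² = μ(2/r − 1/a) = 3.986×10¹⁴ × (9.276×10⁻⁸ − 7.097×10⁻⁸) = 8.685×10⁶ m²/s².
v = 2947 m/s = 2.947 km/s.

v ≈ 2.947 km/s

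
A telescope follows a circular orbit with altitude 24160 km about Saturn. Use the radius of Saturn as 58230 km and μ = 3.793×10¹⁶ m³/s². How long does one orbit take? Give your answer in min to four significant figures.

r = 58230 + 24160 = 82390 km = 8.2390×10⁷ m.
Kepler's third law: T = 2π√(r³/μ) = 2π√((8.239×10⁷)³ / 3.793×10¹⁶).
r³/μ = 1.474×10⁷ s², so T = 2π × 3.840×10³ = 2.413×10⁴ s.
Converting: 2.413×10⁴ s ÷ 60.00 = 402.1 min.

T ≈ 402.1 min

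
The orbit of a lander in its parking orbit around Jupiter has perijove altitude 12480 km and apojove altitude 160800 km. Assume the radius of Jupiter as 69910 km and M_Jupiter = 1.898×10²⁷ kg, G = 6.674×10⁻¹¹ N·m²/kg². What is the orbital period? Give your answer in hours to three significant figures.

μ = GM = 6.674×10⁻¹¹ × 1.898×10²⁷ = 1.267×10¹⁷ m³/s².
r_p = 69910 + 12480 = 82390 km = 8.2390×10⁷ m.
r_a = 69910 + 160800 = 230710 km = 2.3071×10⁸ m.
Semi-major axis a = (r_p + r_a)/2 = (82390 + 2.3071×10⁵)/2 = 1.5655×10⁵ km = 1.566×10⁸ m.
By Kepler's third law T = 2π√(a³/μ) = 2π × 5.503×10³ = 3.458×10⁴ s.
= 9.605 hours.

T ≈ 9.61 hours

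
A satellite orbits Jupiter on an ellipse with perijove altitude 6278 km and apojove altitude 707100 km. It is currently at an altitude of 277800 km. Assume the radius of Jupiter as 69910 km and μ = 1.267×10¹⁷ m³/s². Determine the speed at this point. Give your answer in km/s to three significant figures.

v ≈ 20.8 km/s

r_p = 69910 + 6278 = 76188 km = 7.6188×10⁷ m.
r_a = 69910 + 707100 = 777010 km = 7.7701×10⁸ m.
r = 69910 + 277800 = 3.4771×10⁵ km = 3.477×10⁸ m.
Semi-major axis a = (r_p + r_a)/2 = 4.2660×10⁵ km = 4.266×10⁸ m.
Vis-viva: v² = μ(2/r − 1/a) = 1.267×10¹⁷ × (5.752×10⁻⁹ − 2.344×10⁻⁹) = 4.318×10⁸ m²/s².
v = 20780 m/s = 20.78 km/s.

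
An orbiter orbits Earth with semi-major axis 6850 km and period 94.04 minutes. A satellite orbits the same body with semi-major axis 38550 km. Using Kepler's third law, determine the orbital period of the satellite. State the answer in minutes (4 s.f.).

T₂ ≈ 1255 minutes

Kepler's third law: T² ∝ a³, so T₂ = T₁ (a₂/a₁)^(3/2).
a₂/a₁ = 5.628, (a₂/a₁)^(3/2) = 13.35.
T₂ = 94.04 × 13.35 = 1255 minutes.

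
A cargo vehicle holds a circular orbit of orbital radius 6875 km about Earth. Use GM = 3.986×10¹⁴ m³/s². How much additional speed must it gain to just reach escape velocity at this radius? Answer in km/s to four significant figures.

r = 6875 km = 6.875×10⁶ m.
Circular speed v_c = √(μ/r) = 7614 m/s.
Escape speed v_esc = √(2μ/r) = √2 × v_c = 10770 m/s.
Δv = v_esc − v_c = 3154 m/s = 3.154 km/s.

Δv ≈ 3.154 km/s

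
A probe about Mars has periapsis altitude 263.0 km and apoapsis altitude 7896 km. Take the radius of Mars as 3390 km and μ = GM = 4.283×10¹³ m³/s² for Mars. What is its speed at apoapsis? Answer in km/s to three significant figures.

r_p = 3390 + 263.0 = 3653.0 km = 3.6530×10⁶ m.
r_a = 3390 + 7896 = 11286 km = 1.1286×10⁷ m.
Semi-major axis a = (r_p + r_a)/2 = 7469.5 km = 7.470×10⁶ m.
Vis-viva: v² = μ(2/r − 1/a) = 4.283×10¹³ × (1.772×10⁻⁷ − 1.339×10⁻⁷) = 1.856×10⁶ m²/s².
v = 1362 m/s = 1.362 km/s.

v ≈ 1.36 km/s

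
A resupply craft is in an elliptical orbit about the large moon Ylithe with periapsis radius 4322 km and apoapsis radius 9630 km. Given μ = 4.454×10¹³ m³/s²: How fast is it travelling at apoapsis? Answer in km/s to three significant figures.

v ≈ 1.69 km/s

Semi-major axis a = (r_p + r_a)/2 = 6976.0 km = 6.976×10⁶ m.
Vis-viva: v² = μ(2/r − 1/a) = 4.454×10¹³ × (2.077×10⁻⁷ − 1.433×10⁻⁷) = 2.866×10⁶ m²/s².
v = 1693 m/s = 1.693 km/s.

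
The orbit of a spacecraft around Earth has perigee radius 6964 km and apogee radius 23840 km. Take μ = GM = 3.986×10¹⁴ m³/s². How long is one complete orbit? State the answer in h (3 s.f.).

Semi-major axis a = (r_p + r_a)/2 = (6964.0 + 23840)/2 = 15402 km = 1.540×10⁷ m.
By Kepler's third law T = 2π√(a³/μ) = 2π × 3.028×10³ = 1.902×10⁴ s.
= 5.284 h.

T ≈ 5.28 h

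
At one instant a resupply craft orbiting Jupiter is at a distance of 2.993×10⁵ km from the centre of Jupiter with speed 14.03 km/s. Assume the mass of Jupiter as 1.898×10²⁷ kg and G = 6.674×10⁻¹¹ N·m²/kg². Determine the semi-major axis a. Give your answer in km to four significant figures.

a ≈ 1.950×10⁵ km

μ = GM = 6.674×10⁻¹¹ × 1.898×10²⁷ = 1.267×10¹⁷ m³/s².
r = 2.993×10⁸ m.
Vis-viva rearranged: 1/a = 2/r − v²/μ = 6.682×10⁻⁹ − 1.554×10⁻⁹ = 5.128×10⁻⁹ m⁻¹.
a = 1.950×10⁸ m = 1.9500×10⁵ km.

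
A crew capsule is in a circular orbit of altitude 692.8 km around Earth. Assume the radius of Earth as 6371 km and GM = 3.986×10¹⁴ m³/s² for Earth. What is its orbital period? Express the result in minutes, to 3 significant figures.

T ≈ 98.5 minutes

r = 6371 + 692.8 = 7063.8 km = 7.0638×10⁶ m.
Kepler's third law: T = 2π√(r³/μ) = 2π√((7.064×10⁶)³ / 3.986×10¹⁴).
r³/μ = 8.843×10⁵ s², so T = 2π × 9.403×10² = 5.908×10³ s.
Converting: 5.908×10³ s ÷ 60.00 = 98.47 minutes.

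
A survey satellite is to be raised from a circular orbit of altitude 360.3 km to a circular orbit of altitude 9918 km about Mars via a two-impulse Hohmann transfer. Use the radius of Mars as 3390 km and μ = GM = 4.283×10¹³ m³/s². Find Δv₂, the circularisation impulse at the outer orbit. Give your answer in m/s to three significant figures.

Δv ≈ 604 m/s

r₁ = 3390 + 360.3 = 3750.3 km = 3.7503×10⁶ m.
r₂ = 3390 + 9918 = 13308 km = 1.3308×10⁷ m.
Transfer ellipse a_t = (r₁ + r₂)/2 = 8.529×10⁶ m.
At r₁: circular v_c1 = √(μ/r₁) = 3379 m/s; transfer-periapsis v_p = √[μ(2/r₁ − 1/a_t)] = 4221 m/s.
At r₂: circular v_c2 = √(μ/r₂) = 1794 m/s; transfer-apoapsis v_a = √[μ(2/r₂ − 1/a_t)] = 1190 m/s.
Δv₂ = v_c2 − v_a = 604.4 m/s.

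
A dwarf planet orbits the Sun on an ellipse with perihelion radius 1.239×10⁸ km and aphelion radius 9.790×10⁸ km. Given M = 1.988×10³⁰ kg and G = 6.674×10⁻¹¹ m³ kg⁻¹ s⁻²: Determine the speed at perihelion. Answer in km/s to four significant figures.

v ≈ 43.60 km/s

μ = GM = 6.674×10⁻¹¹ × 1.988×10³⁰ = 1.327×10²⁰ m³/s².
Semi-major axis a = (r_p + r_a)/2 = 5.5145×10⁸ km = 5.514×10¹¹ m.
Vis-viva: v² = μ(2/r − 1/a) = 1.327×10²⁰ × (1.614×10⁻¹¹ − 1.813×10⁻¹²) = 1.901×10⁹ m²/s².
v = 43600 m/s = 43.60 km/s.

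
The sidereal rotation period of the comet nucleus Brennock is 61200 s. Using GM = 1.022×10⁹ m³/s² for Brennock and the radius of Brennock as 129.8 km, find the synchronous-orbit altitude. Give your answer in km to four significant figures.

h_sync ≈ 329.6 km

A synchronous orbit has period T, so by Kepler's third law a = (μT²/4π²)^(1/3).
μT²/4π² = 1.022×10⁹ × (6.120×10⁴)² / 39.48 = 9.696×10¹⁶ m³.
a = 4.594×10⁵ m = 459.41 km.
Altitude h = a − R = 459.41 − 129.8 = 329.61 km.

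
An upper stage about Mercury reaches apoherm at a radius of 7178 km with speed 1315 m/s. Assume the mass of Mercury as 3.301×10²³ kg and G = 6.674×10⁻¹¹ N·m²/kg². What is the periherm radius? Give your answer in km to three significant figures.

μ = GM = 6.674×10⁻¹¹ × 3.301×10²³ = 2.203×10¹³ m³/s².
r_a = 7.178×10⁶ m.
Specific energy ε = v²/2 − μ/r = -2.205×10⁶ J/kg, so a = −μ/(2ε) = 4.997×10⁶ m.
The apsides satisfy r_p + r_a = 2a, so the periherm radius is 2a − r_a = 2.815×10⁶ m = 2815.1 km.

periherm radius ≈ 2820 km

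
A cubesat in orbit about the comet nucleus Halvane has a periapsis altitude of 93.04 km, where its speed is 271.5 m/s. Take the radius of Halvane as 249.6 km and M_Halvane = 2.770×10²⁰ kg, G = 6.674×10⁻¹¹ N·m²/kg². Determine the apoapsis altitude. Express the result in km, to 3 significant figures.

μ = GM = 6.674×10⁻¹¹ × 2.770×10²⁰ = 1.849×10¹⁰ m³/s².
r_p = 249.6 + 93.04 = 342.64 km = 3.426×10⁵ m.
Specific energy ε = v²/2 − μ/r = -1.710×10⁴ J/kg, so a = −μ/(2ε) = 5.406×10⁵ m.
The apsides satisfy r_p + r_a = 2a, so the apoapsis radius is 2a − r_p = 7.386×10⁵ m = 738.57 km.
Apoapsis altitude = 738.57 − 249.6 = 488.97 km.

apoapsis altitude ≈ 489 km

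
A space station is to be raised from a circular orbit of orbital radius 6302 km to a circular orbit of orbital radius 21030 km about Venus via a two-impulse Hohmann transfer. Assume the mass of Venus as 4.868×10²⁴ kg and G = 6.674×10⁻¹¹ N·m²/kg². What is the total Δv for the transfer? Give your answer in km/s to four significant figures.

μ = GM = 6.674×10⁻¹¹ × 4.868×10²⁴ = 3.249×10¹⁴ m³/s².
r₁ = 6302 km = 6.302×10⁶ m.
r₂ = 21030 km = 2.103×10⁷ m.
Transfer ellipse a_t = (r₁ + r₂)/2 = 1.367×10⁷ m.
At r₁: circular v_c1 = √(μ/r₁) = 7180 m/s; transfer-periapsis v_p = √[μ(2/r₁ − 1/a_t)] = 8907 m/s.
Δv₁ = v_p − v_c1 = 1727 m/s.
At r₂: circular v_c2 = √(μ/r₂) = 3931 m/s; transfer-apoapsis v_a = √[μ(2/r₂ − 1/a_t)] = 2669 m/s.
Δv₂ = v_c2 − v_a = 1261 m/s.
Total Δv = Δv₁ + Δv₂ = 2988 m/s = 2.988 km/s.

Δv_total ≈ 2.988 km/s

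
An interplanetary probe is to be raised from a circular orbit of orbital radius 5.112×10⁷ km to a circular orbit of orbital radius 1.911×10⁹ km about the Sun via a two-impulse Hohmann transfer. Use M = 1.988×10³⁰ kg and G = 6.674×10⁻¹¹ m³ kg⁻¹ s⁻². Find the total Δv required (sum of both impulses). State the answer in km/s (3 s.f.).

Δv_total ≈ 26.6 km/s

μ = GM = 6.674×10⁻¹¹ × 1.988×10³⁰ = 1.327×10²⁰ m³/s².
r₁ = 5.112×10⁷ km = 5.112×10¹⁰ m.
r₂ = 1.911×10⁹ km = 1.911×10¹² m.
Transfer ellipse a_t = (r₁ + r₂)/2 = 9.811×10¹¹ m.
At r₁: circular v_c1 = √(μ/r₁) = 50950 m/s; transfer-perihelion v_p = √[μ(2/r₁ − 1/a_t)] = 71100 m/s.
Δv₁ = v_p − v_c1 = 20160 m/s.
At r₂: circular v_c2 = √(μ/r₂) = 8332 m/s; transfer-aphelion v_a = √[μ(2/r₂ − 1/a_t)] = 1902 m/s.
Δv₂ = v_c2 − v_a = 6430 m/s.
Total Δv = Δv₁ + Δv₂ = 26590 m/s = 26.59 km/s.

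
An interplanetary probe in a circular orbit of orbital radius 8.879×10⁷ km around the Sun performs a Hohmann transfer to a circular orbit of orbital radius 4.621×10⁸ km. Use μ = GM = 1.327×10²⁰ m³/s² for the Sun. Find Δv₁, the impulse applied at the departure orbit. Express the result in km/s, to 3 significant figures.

Δv ≈ 11.4 km/s

r₁ = 8.879×10⁷ km = 8.879×10¹⁰ m.
r₂ = 4.621×10⁸ km = 4.621×10¹¹ m.
Transfer ellipse a_t = (r₁ + r₂)/2 = 2.754×10¹¹ m.
At r₁: circular v_c1 = √(μ/r₁) = 38660 m/s; transfer-perihelion v_p = √[μ(2/r₁ − 1/a_t)] = 50070 m/s.
Δv₁ = v_p − v_c1 = 11410 m/s.
= 11.41 km/s.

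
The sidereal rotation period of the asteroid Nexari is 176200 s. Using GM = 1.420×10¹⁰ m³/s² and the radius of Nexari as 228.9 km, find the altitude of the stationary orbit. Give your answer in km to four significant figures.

A synchronous orbit has period T, so by Kepler's third law a = (μT²/4π²)^(1/3).
μT²/4π² = 1.420×10¹⁰ × (1.762×10⁵)² / 39.48 = 1.117×10¹⁹ m³.
a = 2.235×10⁶ m = 2235.2 km.
Altitude h = a − R = 2235.2 − 228.9 = 2006.3 km.

h_sync ≈ 2006 km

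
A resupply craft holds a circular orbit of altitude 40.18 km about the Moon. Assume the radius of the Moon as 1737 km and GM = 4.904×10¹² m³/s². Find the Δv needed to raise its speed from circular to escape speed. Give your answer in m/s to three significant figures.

Δv ≈ 688 m/s

r = 1737 + 40.18 = 1777.2 km = 1.7772×10⁶ m.
Circular speed v_c = √(μ/r) = 1661 m/s.
Escape speed v_esc = √(2μ/r) = √2 × v_c = 2349 m/s.
Δv = v_esc − v_c = 688.1 m/s.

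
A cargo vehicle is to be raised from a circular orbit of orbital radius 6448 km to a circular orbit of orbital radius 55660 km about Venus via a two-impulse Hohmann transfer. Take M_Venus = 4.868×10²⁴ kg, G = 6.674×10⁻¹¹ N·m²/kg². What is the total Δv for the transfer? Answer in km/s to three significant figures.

μ = GM = 6.674×10⁻¹¹ × 4.868×10²⁴ = 3.249×10¹⁴ m³/s².
r₁ = 6448 km = 6.448×10⁶ m.
r₂ = 55660 km = 5.566×10⁷ m.
Transfer ellipse a_t = (r₁ + r₂)/2 = 3.105×10⁷ m.
At r₁: circular v_c1 = √(μ/r₁) = 7098 m/s; transfer-periapsis v_p = √[μ(2/r₁ − 1/a_t)] = 9503 m/s.
Δv₁ = v_p − v_c1 = 2405 m/s.
At r₂: circular v_c2 = √(μ/r₂) = 2416 m/s; transfer-apoapsis v_a = √[μ(2/r₂ − 1/a_t)] = 1101 m/s.
Δv₂ = v_c2 − v_a = 1315 m/s.
Total Δv = Δv₁ + Δv₂ = 3720 m/s = 3.720 km/s.

Δv_total ≈ 3.72 km/s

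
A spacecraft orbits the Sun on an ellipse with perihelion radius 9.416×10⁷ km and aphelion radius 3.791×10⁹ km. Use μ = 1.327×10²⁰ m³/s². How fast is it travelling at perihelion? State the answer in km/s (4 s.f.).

v ≈ 52.44 km/s

Semi-major axis a = (r_p + r_a)/2 = 1.9426×10⁹ km = 1.943×10¹² m.
Vis-viva: v² = μ(2/r − 1/a) = 1.327×10²⁰ × (2.124×10⁻¹¹ − 5.148×10⁻¹³) = 2.750×10⁹ m²/s².
v = 52440 m/s = 52.44 km/s.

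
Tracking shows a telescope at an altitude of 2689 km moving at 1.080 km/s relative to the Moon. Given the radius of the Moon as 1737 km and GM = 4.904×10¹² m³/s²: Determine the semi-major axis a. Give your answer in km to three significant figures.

r = 1737 + 2689 = 4426.0 km = 4.426×10⁶ m.
Vis-viva rearranged: 1/a = 2/r − v²/μ = 4.519×10⁻⁷ − 2.378×10⁻⁷ = 2.140×10⁻⁷ m⁻¹.
a = 4.672×10⁶ m = 4672.3 km.

a ≈ 4670 km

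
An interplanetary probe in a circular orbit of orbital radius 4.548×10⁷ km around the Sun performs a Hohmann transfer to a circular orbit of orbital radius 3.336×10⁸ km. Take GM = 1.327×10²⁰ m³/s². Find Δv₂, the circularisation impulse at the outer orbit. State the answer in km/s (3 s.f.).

r₁ = 4.548×10⁷ km = 4.548×10¹⁰ m.
r₂ = 3.336×10⁸ km = 3.336×10¹¹ m.
Transfer ellipse a_t = (r₁ + r₂)/2 = 1.895×10¹¹ m.
At r₁: circular v_c1 = √(μ/r₁) = 54020 m/s; transfer-perihelion v_p = √[μ(2/r₁ − 1/a_t)] = 71660 m/s.
At r₂: circular v_c2 = √(μ/r₂) = 19940 m/s; transfer-aphelion v_a = √[μ(2/r₂ − 1/a_t)] = 9770 m/s.
Δv₂ = v_c2 − v_a = 10170 m/s.
= 10.17 km/s.

Δv ≈ 10.2 km/s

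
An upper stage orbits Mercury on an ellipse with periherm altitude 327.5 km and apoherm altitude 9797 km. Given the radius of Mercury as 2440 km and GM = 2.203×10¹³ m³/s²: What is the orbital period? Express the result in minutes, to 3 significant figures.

r_p = 2440 + 327.5 = 2767.5 km = 2.7675×10⁶ m.
r_a = 2440 + 9797 = 12237 km = 1.2237×10⁷ m.
Semi-major axis a = (r_p + r_a)/2 = (2767.5 + 12237)/2 = 7502.2 km = 7.502×10⁶ m.
By Kepler's third law T = 2π√(a³/μ) = 2π × 4.378×10³ = 2.751×10⁴ s.
= 458.5 minutes.

T ≈ 458 minutes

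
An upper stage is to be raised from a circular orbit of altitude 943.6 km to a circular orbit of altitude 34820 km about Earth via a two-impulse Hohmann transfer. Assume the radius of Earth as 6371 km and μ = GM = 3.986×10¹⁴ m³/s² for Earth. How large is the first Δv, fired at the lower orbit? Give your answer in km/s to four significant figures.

Δv ≈ 2.238 km/s

r₁ = 6371 + 943.6 = 7314.6 km = 7.3146×10⁶ m.
r₂ = 6371 + 34820 = 41191 km = 4.1191×10⁷ m.
Transfer ellipse a_t = (r₁ + r₂)/2 = 2.425×10⁷ m.
At r₁: circular v_c1 = √(μ/r₁) = 7382 m/s; transfer-perigee v_p = √[μ(2/r₁ − 1/a_t)] = 9620 m/s.
Δv₁ = v_p − v_c1 = 2238 m/s.
= 2.238 km/s.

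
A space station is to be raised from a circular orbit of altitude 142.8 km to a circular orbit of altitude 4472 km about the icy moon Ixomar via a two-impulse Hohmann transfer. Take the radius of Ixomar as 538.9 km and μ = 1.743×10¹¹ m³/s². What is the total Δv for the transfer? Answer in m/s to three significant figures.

Δv_total ≈ 260 m/s

r₁ = 538.9 + 142.8 = 681.70 km = 6.8170×10⁵ m.
r₂ = 538.9 + 4472 = 5010.9 km = 5.0109×10⁶ m.
Transfer ellipse a_t = (r₁ + r₂)/2 = 2.846×10⁶ m.
At r₁: circular v_c1 = √(μ/r₁) = 505.7 m/s; transfer-periapsis v_p = √[μ(2/r₁ − 1/a_t)] = 670.9 m/s.
Δv₁ = v_p − v_c1 = 165.3 m/s.
At r₂: circular v_c2 = √(μ/r₂) = 186.5 m/s; transfer-apoapsis v_a = √[μ(2/r₂ − 1/a_t)] = 91.27 m/s.
Δv₂ = v_c2 − v_a = 95.23 m/s.
Total Δv = Δv₁ + Δv₂ = 260.5 m/s.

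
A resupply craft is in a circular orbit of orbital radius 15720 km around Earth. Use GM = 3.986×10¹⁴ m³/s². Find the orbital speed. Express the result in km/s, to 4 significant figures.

r = 15720 km = 1.572×10⁷ m.
For a circular orbit v = √(μ/r) = √(3.986×10¹⁴ / 1.572×10⁷) = √(2.536×10⁷) = 5035 m/s.
That is 5.035 km/s.

v ≈ 5.035 km/s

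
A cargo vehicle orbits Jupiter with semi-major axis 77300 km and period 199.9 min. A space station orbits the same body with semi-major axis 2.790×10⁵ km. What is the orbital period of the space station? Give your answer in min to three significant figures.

Kepler's third law: T² ∝ a³, so T₂ = T₁ (a₂/a₁)^(3/2).
a₂/a₁ = 3.609, (a₂/a₁)^(3/2) = 6.857.
T₂ = 199.9 × 6.857 = 1371 min.

T₂ ≈ 1370 min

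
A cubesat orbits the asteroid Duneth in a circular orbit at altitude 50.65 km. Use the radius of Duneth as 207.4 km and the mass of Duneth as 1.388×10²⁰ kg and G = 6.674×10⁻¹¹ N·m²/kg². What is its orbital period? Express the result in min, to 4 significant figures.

μ = GM = 6.674×10⁻¹¹ × 1.388×10²⁰ = 9.264×10⁹ m³/s².
r = 207.4 + 50.65 = 258.05 km = 2.5805×10⁵ m.
Kepler's third law: T = 2π√(r³/μ) = 2π√((2.580×10⁵)³ / 9.264×10⁹).
r³/μ = 1.855×10⁶ s², so T = 2π × 1.362×10³ = 8.558×10³ s.
Converting: 8.558×10³ s ÷ 60.00 = 142.6 min.

T ≈ 142.6 min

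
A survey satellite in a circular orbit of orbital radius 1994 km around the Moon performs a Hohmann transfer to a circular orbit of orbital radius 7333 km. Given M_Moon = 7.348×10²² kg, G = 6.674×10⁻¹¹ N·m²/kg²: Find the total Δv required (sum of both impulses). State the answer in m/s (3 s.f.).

μ = GM = 6.674×10⁻¹¹ × 7.348×10²² = 4.904×10¹² m³/s².
r₁ = 1994 km = 1.994×10⁶ m.
r₂ = 7333 km = 7.333×10⁶ m.
Transfer ellipse a_t = (r₁ + r₂)/2 = 4.664×10⁶ m.
At r₁: circular v_c1 = √(μ/r₁) = 1568 m/s; transfer-perilune v_p = √[μ(2/r₁ − 1/a_t)] = 1967 m/s.
Δv₁ = v_p − v_c1 = 398.3 m/s.
At r₂: circular v_c2 = √(μ/r₂) = 817.8 m/s; transfer-apolune v_a = √[μ(2/r₂ − 1/a_t)] = 534.7 m/s.
Δv₂ = v_c2 − v_a = 283.0 m/s.
Total Δv = Δv₁ + Δv₂ = 681.3 m/s.

Δv_total ≈ 681 m/s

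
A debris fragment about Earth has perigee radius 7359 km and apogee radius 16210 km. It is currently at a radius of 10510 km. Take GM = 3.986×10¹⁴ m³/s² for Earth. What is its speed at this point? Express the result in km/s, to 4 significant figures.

v ≈ 6.483 km/s

Semi-major axis a = (r_p + r_a)/2 = 11784 km = 1.178×10⁷ m.
Vis-viva: v² = μ(2/r − 1/a) = 3.986×10¹⁴ × (1.903×10⁻⁷ − 8.486×10⁻⁸) = 4.203×10⁷ m²/s².
v = 6483 m/s = 6.483 km/s.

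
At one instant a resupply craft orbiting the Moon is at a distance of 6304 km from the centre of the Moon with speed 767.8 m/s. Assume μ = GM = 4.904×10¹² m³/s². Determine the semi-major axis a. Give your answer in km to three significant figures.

r = 6.304×10⁶ m.
Vis-viva rearranged: 1/a = 2/r − v²/μ = 3.173×10⁻⁷ − 1.202×10⁻⁷ = 1.970×10⁻⁷ m⁻¹.
a = 5.075×10⁶ m = 5074.9 km.

a ≈ 5070 km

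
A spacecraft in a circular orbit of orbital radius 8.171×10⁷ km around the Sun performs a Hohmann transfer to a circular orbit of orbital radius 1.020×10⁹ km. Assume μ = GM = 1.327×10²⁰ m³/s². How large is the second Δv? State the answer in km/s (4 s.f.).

r₁ = 8.171×10⁷ km = 8.171×10¹⁰ m.
r₂ = 1.020×10⁹ km = 1.020×10¹² m.
Transfer ellipse a_t = (r₁ + r₂)/2 = 5.509×10¹¹ m.
At r₁: circular v_c1 = √(μ/r₁) = 40300 m/s; transfer-perihelion v_p = √[μ(2/r₁ − 1/a_t)] = 54840 m/s.
At r₂: circular v_c2 = √(μ/r₂) = 11410 m/s; transfer-aphelion v_a = √[μ(2/r₂ − 1/a_t)] = 4393 m/s.
Δv₂ = v_c2 − v_a = 7013 m/s.
= 7.013 km/s.

Δv ≈ 7.013 km/s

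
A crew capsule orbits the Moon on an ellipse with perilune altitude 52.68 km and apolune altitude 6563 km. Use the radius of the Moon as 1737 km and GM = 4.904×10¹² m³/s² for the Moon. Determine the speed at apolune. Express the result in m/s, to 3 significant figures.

r_p = 1737 + 52.68 = 1789.7 km = 1.7897×10⁶ m.
r_a = 1737 + 6563 = 8300.0 km = 8.3000×10⁶ m.
Semi-major axis a = (r_p + r_a)/2 = 5044.8 km = 5.045×10⁶ m.
Vis-viva: v² = μ(2/r − 1/a) = 4.904×10¹² × (2.410×10⁻⁷ − 1.982×10⁻⁷) = 2.096×10⁵ m²/s².
v = 457.8 m/s.

v ≈ 458 m/s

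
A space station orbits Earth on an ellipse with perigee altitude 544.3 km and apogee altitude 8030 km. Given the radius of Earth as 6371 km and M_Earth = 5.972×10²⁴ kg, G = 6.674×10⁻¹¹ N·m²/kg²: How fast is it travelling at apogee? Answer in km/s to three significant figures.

μ = GM = 6.674×10⁻¹¹ × 5.972×10²⁴ = 3.986×10¹⁴ m³/s².
r_p = 6371 + 544.3 = 6915.3 km = 6.9153×10⁶ m.
r_a = 6371 + 8030 = 14401 km = 1.4401×10⁷ m.
Semi-major axis a = (r_p + r_a)/2 = 10658 km = 1.066×10⁷ m.
Vis-viva: v² = μ(2/r − 1/a) = 3.986×10¹⁴ × (1.389×10⁻⁷ − 9.382×10⁻⁸) = 1.796×10⁷ m²/s².
v = 4238 m/s = 4.238 km/s.

v ≈ 4.24 km/s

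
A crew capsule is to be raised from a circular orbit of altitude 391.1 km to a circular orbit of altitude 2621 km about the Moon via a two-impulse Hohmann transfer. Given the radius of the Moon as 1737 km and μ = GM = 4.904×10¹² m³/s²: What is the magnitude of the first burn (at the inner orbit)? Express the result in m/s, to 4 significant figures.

r₁ = 1737 + 391.1 = 2128.1 km = 2.1281×10⁶ m.
r₂ = 1737 + 2621 = 4358.0 km = 4.3580×10⁶ m.
Transfer ellipse a_t = (r₁ + r₂)/2 = 3.243×10⁶ m.
At r₁: circular v_c1 = √(μ/r₁) = 1518 m/s; transfer-perilune v_p = √[μ(2/r₁ − 1/a_t)] = 1760 m/s.
Δv₁ = v_p − v_c1 = 241.7 m/s.

Δv ≈ 241.7 m/s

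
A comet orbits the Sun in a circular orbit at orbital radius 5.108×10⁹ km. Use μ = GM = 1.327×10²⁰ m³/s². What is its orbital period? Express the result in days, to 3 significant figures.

T ≈ 72900 days

r = 5.108×10⁹ km = 5.108×10¹² m.
Kepler's third law: T = 2π√(r³/μ) = 2π√((5.108×10¹²)³ / 1.327×10²⁰).
r³/μ = 1.004×10¹⁸ s², so T = 2π × 1.002×10⁹ = 6.297×10⁹ s.
Converting: 6.297×10⁹ s ÷ 86400 = 72880 days.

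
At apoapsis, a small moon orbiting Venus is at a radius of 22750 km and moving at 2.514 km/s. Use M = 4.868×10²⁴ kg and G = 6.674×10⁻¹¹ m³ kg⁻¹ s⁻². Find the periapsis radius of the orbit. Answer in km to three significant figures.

μ = GM = 6.674×10⁻¹¹ × 4.868×10²⁴ = 3.249×10¹⁴ m³/s².
r_a = 2.275×10⁷ m.
Specific energy ε = v²/2 − μ/r = -1.112×10⁷ J/kg, so a = −μ/(2ε) = 1.461×10⁷ m.
The apsides satisfy r_p + r_a = 2a, so the periapsis radius is 2a − r_a = 6.465×10⁶ m = 6464.7 km.

periapsis radius ≈ 6460 km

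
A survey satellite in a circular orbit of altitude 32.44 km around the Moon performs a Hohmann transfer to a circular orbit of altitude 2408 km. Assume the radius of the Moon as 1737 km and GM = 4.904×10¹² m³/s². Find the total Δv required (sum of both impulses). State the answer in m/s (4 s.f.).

Δv_total ≈ 552.5 m/s

r₁ = 1737 + 32.44 = 1769.4 km = 1.7694×10⁶ m.
r₂ = 1737 + 2408 = 4145.0 km = 4.1450×10⁶ m.
Transfer ellipse a_t = (r₁ + r₂)/2 = 2.957×10⁶ m.
At r₁: circular v_c1 = √(μ/r₁) = 1665 m/s; transfer-perilune v_p = √[μ(2/r₁ − 1/a_t)] = 1971 m/s.
Δv₁ = v_p − v_c1 = 306.2 m/s.
At r₂: circular v_c2 = √(μ/r₂) = 1088 m/s; transfer-apolune v_a = √[μ(2/r₂ − 1/a_t)] = 841.4 m/s.
Δv₂ = v_c2 − v_a = 246.3 m/s.
Total Δv = Δv₁ + Δv₂ = 552.5 m/s.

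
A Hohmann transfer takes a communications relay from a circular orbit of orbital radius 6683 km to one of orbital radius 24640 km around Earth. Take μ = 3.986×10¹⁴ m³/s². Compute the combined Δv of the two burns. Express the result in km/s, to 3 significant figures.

r₁ = 6683 km = 6.683×10⁶ m.
r₂ = 24640 km = 2.464×10⁷ m.
Transfer ellipse a_t = (r₁ + r₂)/2 = 1.566×10⁷ m.
At r₁: circular v_c1 = √(μ/r₁) = 7723 m/s; transfer-perigee v_p = √[μ(2/r₁ − 1/a_t)] = 9687 m/s.
Δv₁ = v_p − v_c1 = 1964 m/s.
At r₂: circular v_c2 = √(μ/r₂) = 4022 m/s; transfer-apogee v_a = √[μ(2/r₂ − 1/a_t)] = 2627 m/s.
Δv₂ = v_c2 − v_a = 1395 m/s.
Total Δv = Δv₁ + Δv₂ = 3359 m/s = 3.359 km/s.

Δv_total ≈ 3.36 km/s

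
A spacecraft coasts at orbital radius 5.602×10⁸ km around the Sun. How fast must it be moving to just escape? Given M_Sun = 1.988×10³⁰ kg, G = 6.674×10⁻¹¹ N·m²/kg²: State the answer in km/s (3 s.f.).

μ = GM = 6.674×10⁻¹¹ × 1.988×10³⁰ = 1.327×10²⁰ m³/s².
r = 5.602×10⁸ km = 5.602×10¹¹ m.
Escape speed v_esc = √(2μ/r) = √(2 × 1.327×10²⁰ / 5.602×10¹¹) = √(4.737×10⁸) = 21760 m/s.
= 21.76 km/s.

v_esc ≈ 21.8 km/s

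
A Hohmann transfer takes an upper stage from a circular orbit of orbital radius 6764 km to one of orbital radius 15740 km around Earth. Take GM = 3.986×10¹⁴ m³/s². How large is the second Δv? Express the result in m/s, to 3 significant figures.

Δv ≈ 1130 m/s

r₁ = 6764 km = 6.764×10⁶ m.
r₂ = 15740 km = 1.574×10⁷ m.
Transfer ellipse a_t = (r₁ + r₂)/2 = 1.125×10⁷ m.
At r₁: circular v_c1 = √(μ/r₁) = 7677 m/s; transfer-perigee v_p = √[μ(2/r₁ − 1/a_t)] = 9079 m/s.
At r₂: circular v_c2 = √(μ/r₂) = 5032 m/s; transfer-apogee v_a = √[μ(2/r₂ − 1/a_t)] = 3902 m/s.
Δv₂ = v_c2 − v_a = 1131 m/s.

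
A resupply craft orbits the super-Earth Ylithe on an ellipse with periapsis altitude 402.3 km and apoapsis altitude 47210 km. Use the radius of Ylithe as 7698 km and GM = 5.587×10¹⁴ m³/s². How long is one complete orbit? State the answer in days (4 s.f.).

T ≈ 0.544 days

r_p = 7698 + 402.3 = 8100.3 km = 8.1003×10⁶ m.
r_a = 7698 + 47210 = 54908 km = 5.4908×10⁷ m.
Semi-major axis a = (r_p + r_a)/2 = (8100.3 + 54908)/2 = 31504 km = 3.150×10⁷ m.
By Kepler's third law T = 2π√(a³/μ) = 2π × 7.481×10³ = 4.700×10⁴ s.
= 0.544 days.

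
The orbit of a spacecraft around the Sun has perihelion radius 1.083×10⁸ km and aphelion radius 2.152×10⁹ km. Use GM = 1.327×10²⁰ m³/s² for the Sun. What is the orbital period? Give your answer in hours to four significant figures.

T ≈ 182000 hours

Semi-major axis a = (r_p + r_a)/2 = (1.0830×10⁸ + 2.1520×10⁹)/2 = 1.1302×10⁹ km = 1.130×10¹² m.
By Kepler's third law T = 2π√(a³/μ) = 2π × 1.043×10⁸ = 6.553×10⁸ s.
= 1.820×10⁵ hours.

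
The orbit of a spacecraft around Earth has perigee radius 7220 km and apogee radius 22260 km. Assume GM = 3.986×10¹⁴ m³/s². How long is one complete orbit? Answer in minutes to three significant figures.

Semi-major axis a = (r_p + r_a)/2 = (7220.0 + 22260)/2 = 14740 km = 1.474×10⁷ m.
By Kepler's third law T = 2π√(a³/μ) = 2π × 2.835×10³ = 1.781×10⁴ s.
= 296.8 minutes.

T ≈ 297 minutes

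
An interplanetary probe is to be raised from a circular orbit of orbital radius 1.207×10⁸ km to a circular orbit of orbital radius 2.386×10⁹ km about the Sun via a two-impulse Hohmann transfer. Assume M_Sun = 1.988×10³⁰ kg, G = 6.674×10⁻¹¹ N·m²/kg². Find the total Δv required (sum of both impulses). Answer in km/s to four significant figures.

Δv_total ≈ 17.73 km/s

μ = GM = 6.674×10⁻¹¹ × 1.988×10³⁰ = 1.327×10²⁰ m³/s².
r₁ = 1.207×10⁸ km = 1.207×10¹¹ m.
r₂ = 2.386×10⁹ km = 2.386×10¹² m.
Transfer ellipse a_t = (r₁ + r₂)/2 = 1.253×10¹² m.
At r₁: circular v_c1 = √(μ/r₁) = 33150 m/s; transfer-perihelion v_p = √[μ(2/r₁ − 1/a_t)] = 45750 m/s.
Δv₁ = v_p − v_c1 = 12590 m/s.
At r₂: circular v_c2 = √(μ/r₂) = 7457 m/s; transfer-aphelion v_a = √[μ(2/r₂ − 1/a_t)] = 2314 m/s.
Δv₂ = v_c2 − v_a = 5143 m/s.
Total Δv = Δv₁ + Δv₂ = 17730 m/s = 17.73 km/s.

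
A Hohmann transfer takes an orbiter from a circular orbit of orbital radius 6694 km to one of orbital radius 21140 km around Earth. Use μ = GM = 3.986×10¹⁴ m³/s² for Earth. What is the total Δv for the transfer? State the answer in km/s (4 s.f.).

Δv_total ≈ 3.125 km/s

r₁ = 6694 km = 6.694×10⁶ m.
r₂ = 21140 km = 2.114×10⁷ m.
Transfer ellipse a_t = (r₁ + r₂)/2 = 1.392×10⁷ m.
At r₁: circular v_c1 = √(μ/r₁) = 7717 m/s; transfer-perigee v_p = √[μ(2/r₁ − 1/a_t)] = 9511 m/s.
Δv₁ = v_p − v_c1 = 1794 m/s.
At r₂: circular v_c2 = √(μ/r₂) = 4342 m/s; transfer-apogee v_a = √[μ(2/r₂ − 1/a_t)] = 3012 m/s.
Δv₂ = v_c2 − v_a = 1331 m/s.
Total Δv = Δv₁ + Δv₂ = 3125 m/s = 3.125 km/s.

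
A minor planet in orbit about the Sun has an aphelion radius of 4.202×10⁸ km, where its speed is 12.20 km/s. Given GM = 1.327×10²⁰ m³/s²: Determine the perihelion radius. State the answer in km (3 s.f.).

r_a = 4.202×10¹¹ m.
Specific energy ε = v²/2 − μ/r = -2.414×10⁸ J/kg, so a = −μ/(2ε) = 2.749×10¹¹ m.
The apsides satisfy r_p + r_a = 2a, so the perihelion radius is 2a − r_a = 1.296×10¹¹ m = 1.2955×10⁸ km.

perihelion radius ≈ 1.30×10⁸ km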